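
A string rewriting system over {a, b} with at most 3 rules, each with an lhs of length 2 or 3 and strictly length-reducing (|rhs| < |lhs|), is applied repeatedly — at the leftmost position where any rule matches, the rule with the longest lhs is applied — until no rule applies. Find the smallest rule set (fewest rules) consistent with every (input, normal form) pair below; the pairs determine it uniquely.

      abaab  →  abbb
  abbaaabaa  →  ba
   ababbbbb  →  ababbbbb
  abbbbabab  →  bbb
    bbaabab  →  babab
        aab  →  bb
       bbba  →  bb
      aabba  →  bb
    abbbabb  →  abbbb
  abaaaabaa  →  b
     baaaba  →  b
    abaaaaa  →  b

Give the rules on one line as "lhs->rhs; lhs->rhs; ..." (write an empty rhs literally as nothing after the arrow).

  | abaab => abbb
  | abbaaabaa => aaaaabaa => baaabaa => bbabaa => aabaa => bbaa => aaa => ba
  | ababbbbb
  | abbbbabab => abbaabab => aaaabab => baabab => bbbab => baab => bbb

aa->b; bba->aa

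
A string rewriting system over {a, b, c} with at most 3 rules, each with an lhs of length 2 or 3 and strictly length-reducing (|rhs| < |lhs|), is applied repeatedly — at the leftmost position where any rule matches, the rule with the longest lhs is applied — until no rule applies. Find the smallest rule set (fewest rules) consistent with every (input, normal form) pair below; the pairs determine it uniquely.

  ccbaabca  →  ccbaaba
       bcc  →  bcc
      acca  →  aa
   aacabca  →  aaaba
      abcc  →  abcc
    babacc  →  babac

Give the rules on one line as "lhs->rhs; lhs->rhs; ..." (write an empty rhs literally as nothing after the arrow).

acc->ac; ca->a

  | ccbaabca => ccbaaba
  | bcc
  | acca => aca => aa
  | aacabca => aaabca => aaaba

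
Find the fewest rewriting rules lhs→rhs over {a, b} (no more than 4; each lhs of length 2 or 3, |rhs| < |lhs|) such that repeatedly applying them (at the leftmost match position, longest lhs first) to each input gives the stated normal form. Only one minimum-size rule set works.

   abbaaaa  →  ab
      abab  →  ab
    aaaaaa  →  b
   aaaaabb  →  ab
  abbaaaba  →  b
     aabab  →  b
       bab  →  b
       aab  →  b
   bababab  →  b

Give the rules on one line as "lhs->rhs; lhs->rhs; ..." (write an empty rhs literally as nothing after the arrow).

  | abbaaaa => abaaaa => aabaa => bbaa => baa => ab
  | abab => abb => ab
  | aaaaaa => baaaa => abaa => aab => bb => b
  | aaaaabb => baaabb => ababb => abbb => abb => ab

aa->b; ba->b; baa->ab; bb->b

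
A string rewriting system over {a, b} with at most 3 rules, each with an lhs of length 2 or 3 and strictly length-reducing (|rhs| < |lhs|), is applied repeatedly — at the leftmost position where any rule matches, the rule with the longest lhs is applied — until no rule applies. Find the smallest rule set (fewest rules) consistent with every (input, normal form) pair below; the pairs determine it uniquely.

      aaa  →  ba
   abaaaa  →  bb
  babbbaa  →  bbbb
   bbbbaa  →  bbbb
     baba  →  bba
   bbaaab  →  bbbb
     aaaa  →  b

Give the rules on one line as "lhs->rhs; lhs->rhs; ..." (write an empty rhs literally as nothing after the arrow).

aa->; aaa->ba; ab->b

  | aaa => ba
  | abaaaa => baaaa => bbaa => bb
  | babbbaa => bbbbaa => bbbb
  | bbbbaa => bbbb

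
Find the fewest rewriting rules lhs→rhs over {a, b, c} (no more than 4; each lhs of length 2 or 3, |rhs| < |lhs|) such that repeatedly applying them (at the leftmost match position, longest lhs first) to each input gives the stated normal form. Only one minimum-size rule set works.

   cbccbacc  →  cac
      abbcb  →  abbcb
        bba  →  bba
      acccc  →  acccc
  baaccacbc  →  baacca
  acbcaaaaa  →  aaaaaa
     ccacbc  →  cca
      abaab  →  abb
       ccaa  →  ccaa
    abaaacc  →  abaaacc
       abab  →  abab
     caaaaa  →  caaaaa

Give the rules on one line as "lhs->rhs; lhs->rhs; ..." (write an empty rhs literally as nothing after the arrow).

aab->b; bac->a; cbc->

  | cbccbacc => cbacc => cac
  | abbcb
  | bba
  | acccc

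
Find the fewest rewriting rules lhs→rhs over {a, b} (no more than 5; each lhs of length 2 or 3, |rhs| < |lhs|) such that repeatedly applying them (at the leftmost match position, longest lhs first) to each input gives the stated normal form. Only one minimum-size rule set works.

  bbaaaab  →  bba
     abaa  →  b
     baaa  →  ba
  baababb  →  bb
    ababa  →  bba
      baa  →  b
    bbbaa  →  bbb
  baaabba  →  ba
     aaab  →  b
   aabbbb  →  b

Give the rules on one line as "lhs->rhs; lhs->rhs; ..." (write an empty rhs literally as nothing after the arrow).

aa->; aab->a; ab->b; abb->

  | bbaaaab => bbaab => bba
  | abaa => baa => b
  | baaa => ba
  | baababb => baabb => bab => bb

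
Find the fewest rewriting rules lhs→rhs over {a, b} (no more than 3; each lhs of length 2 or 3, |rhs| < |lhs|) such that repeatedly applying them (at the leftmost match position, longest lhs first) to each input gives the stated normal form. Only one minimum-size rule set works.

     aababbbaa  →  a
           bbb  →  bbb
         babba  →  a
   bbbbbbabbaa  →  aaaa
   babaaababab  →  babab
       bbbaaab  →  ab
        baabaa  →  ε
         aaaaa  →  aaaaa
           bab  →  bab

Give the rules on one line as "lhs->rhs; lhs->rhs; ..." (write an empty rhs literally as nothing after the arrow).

  | aababbbaa => ababbbaa => ababaaa => abaa => a
  | bbb
  | babba => baaa => a
  | bbbbbbabbaa => bbbbaabbaa => bbaaabbaa => aaaabbaa => aaabbaa => aabbaa => abbaa => aaaa

aab->ab; baa->; bba->aa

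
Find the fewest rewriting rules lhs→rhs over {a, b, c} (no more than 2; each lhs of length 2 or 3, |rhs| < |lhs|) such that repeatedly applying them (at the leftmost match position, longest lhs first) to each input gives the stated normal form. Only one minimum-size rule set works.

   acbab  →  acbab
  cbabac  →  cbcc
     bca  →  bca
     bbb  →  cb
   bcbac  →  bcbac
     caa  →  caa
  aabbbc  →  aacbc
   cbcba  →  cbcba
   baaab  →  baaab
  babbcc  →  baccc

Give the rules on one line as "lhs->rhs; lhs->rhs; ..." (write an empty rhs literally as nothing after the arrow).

aba->c; bb->c

  | acbab
  | cbabac => cbcc
  | bca
  | bbb => cb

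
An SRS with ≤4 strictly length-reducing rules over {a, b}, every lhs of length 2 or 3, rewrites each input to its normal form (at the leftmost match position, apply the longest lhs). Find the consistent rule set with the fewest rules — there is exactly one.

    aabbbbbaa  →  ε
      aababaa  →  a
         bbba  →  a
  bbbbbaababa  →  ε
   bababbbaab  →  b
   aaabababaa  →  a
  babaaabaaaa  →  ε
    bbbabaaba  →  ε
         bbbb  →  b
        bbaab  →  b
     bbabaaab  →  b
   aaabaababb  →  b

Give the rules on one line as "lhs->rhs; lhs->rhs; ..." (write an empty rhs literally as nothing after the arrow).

aa->; ba->a; bb->b

  | aabbbbbaa => bbbbbaa => bbbbaa => bbbaa => bbaa => baa => aa => ε
  | aababaa => babaa => abaa => aaa => a
  | bbba => bba => ba => a
  | bbbbbaababa => bbbbaababa => bbbaababa => bbaababa => baababa => aababa => baba => aba => aa => ε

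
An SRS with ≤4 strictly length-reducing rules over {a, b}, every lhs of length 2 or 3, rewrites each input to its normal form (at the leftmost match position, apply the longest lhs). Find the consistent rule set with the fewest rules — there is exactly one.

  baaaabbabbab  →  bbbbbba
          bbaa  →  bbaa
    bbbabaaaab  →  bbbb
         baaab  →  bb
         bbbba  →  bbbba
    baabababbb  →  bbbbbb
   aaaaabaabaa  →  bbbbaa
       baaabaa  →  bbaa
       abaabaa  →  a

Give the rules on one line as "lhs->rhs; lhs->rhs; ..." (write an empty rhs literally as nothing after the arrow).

aab->bb; ab->a; aba->; abb->b

  | baaaabbabbab => baabbbabbab => bbbbbabbab => bbbbbbab => bbbbbba
  | bbaa
  | bbbabaaaab => bbbaaab => bbbabb => bbbb
  | baaab => babb => bb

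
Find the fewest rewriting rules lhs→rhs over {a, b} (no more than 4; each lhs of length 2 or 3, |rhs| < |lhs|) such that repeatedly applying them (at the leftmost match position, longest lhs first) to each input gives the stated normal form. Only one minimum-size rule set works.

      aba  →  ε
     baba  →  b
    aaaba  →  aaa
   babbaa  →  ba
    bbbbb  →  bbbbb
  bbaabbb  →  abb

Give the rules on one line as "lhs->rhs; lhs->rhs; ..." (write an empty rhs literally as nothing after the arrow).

  | aba => ε
  | baba => b
  | aaaba => aaa
  | babbaa => babaa => ba

aab->a; aba->; baa->aa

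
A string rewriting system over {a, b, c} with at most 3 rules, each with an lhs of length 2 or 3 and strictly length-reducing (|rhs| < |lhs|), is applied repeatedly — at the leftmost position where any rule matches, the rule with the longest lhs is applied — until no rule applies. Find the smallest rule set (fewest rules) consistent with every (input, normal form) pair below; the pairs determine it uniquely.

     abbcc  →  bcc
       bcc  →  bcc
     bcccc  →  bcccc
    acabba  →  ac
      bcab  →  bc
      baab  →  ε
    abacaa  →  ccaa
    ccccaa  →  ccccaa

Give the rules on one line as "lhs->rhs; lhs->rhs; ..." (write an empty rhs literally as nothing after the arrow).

  | abbcc => bcc
  | bcc
  | bcccc
  | acabba => acba => ac

ab->; aba->c; ba->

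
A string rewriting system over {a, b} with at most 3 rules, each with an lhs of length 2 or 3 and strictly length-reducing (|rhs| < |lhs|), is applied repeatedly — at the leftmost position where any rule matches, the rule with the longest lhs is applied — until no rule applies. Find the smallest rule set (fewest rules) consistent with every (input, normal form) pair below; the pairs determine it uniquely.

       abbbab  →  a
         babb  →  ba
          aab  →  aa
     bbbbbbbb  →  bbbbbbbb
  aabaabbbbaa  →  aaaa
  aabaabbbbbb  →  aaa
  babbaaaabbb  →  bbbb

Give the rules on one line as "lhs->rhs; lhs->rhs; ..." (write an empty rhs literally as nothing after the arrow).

ab->a; aba->a; baa->b

  | abbbab => abbab => abab => ab => a
  | babb => bab => ba
  | aab => aa
  | bbbbbbbb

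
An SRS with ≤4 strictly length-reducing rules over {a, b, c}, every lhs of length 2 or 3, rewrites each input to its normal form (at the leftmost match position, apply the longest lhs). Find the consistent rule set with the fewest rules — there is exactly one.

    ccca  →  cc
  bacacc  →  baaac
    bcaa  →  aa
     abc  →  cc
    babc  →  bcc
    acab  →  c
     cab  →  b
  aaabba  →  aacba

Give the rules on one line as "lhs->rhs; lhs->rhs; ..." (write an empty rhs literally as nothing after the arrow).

  | ccca => cc
  | bacacc => baaac
  | bcaa => aa
  | abc => cc

ab->c; bca->a; ca->; cac->aa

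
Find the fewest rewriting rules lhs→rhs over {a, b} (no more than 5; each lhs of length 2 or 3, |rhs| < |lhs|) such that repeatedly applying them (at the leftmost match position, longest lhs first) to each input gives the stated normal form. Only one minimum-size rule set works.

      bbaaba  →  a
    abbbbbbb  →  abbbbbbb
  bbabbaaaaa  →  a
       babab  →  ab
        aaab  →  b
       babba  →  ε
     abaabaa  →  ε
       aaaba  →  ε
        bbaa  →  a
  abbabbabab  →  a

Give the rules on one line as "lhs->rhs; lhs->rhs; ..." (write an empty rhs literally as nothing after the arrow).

aaa->; ba->; bab->; bba->

  | bbaaba => aba => a
  | abbbbbbb
  | bbabbaaaaa => bbaaaaa => aaaa => a
  | babab => ab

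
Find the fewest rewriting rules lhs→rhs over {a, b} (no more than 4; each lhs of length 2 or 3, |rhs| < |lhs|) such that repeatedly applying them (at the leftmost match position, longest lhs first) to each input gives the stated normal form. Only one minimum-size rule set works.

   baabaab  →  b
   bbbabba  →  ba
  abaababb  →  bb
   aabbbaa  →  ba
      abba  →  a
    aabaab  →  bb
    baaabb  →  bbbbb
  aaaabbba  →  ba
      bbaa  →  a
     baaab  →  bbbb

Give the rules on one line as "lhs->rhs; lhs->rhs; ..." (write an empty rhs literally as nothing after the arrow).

aa->a; aaa->bb; ab->b; bba->a

  | baabaab => babaab => bbaab => aab => ab => b
  | bbbabba => babba => bbba => ba
  | abaababb => baababb => bababb => bbabb => abb => bb
  | aabbbaa => abbbaa => bbbaa => baa => ba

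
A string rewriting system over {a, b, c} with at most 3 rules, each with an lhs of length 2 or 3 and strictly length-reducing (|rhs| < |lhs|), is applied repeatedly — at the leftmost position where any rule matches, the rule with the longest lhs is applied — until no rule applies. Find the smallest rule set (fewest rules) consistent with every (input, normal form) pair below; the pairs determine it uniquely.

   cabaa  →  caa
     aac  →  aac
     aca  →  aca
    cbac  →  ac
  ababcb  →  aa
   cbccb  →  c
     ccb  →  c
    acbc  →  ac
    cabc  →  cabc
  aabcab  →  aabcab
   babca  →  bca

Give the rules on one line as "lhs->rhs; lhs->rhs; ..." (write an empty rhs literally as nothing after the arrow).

  | cabaa => caa
  | aac
  | aca
  | cbac => ac

ba->; bcb->a; cb->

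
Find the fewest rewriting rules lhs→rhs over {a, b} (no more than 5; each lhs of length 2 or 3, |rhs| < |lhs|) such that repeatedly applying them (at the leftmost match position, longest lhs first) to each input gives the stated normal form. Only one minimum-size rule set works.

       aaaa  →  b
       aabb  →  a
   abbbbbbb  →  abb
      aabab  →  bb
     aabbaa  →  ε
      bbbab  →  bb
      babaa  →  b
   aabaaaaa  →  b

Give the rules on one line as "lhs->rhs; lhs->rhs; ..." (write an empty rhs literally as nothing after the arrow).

aa->b; ba->; baa->b; bbb->a

  | aaaa => baa => b
  | aabb => bbb => a
  | abbbbbbb => aabbbb => bbbbb => abb
  | aabab => bbab => bb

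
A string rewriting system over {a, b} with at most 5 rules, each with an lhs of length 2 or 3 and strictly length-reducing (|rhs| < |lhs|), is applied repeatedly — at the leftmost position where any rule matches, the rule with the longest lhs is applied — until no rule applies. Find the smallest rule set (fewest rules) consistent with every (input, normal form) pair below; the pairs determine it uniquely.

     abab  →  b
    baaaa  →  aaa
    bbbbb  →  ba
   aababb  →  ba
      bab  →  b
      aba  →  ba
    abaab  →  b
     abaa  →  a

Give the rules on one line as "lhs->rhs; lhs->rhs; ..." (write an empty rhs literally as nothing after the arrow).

ab->b; baa->a; bb->b; bbb->ba

  | abab => bab => bb => b
  | baaaa => aaa
  | bbbbb => babb => bbb => ba
  | aababb => ababb => babb => bbb => ba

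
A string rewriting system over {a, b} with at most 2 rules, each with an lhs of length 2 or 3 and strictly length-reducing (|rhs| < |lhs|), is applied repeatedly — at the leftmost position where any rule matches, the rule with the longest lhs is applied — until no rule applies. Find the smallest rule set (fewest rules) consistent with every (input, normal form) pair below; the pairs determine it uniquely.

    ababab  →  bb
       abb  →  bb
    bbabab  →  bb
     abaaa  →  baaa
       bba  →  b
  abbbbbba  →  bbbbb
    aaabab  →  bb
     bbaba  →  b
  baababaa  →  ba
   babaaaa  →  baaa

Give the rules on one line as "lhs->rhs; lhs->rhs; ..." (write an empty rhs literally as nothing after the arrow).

ab->b; bba->b

  | ababab => babab => bbab => bb
  | abb => bb
  | bbabab => bbab => bb
  | abaaa => baaa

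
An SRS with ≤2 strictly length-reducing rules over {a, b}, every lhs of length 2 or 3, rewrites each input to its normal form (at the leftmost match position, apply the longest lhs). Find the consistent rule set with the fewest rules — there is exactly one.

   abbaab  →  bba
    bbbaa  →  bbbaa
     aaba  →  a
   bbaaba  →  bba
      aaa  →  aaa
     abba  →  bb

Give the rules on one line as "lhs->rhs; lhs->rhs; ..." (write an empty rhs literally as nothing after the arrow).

  | abbaab => abaab => bbab => bba
  | bbbaa
  | aaba => abb => ab => a
  | bbaaba => bbabb => bbab => bba

ab->a; aba->bb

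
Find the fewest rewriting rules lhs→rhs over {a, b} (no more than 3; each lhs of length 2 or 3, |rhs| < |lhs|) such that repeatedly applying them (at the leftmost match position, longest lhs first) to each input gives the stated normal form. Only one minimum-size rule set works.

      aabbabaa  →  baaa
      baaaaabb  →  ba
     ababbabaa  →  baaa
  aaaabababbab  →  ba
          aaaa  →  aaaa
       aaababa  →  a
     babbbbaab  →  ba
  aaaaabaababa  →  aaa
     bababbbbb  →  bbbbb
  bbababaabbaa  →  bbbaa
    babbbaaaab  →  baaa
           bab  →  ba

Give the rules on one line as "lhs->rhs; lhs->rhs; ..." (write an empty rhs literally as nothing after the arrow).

aab->; ab->a

  | aabbabaa => babaa => baaa
  | baaaaabb => baaab => ba
  | ababbabaa => aabbabaa => babaa => baaa
  | aaaabababbab => aaababbab => aabbab => bab => ba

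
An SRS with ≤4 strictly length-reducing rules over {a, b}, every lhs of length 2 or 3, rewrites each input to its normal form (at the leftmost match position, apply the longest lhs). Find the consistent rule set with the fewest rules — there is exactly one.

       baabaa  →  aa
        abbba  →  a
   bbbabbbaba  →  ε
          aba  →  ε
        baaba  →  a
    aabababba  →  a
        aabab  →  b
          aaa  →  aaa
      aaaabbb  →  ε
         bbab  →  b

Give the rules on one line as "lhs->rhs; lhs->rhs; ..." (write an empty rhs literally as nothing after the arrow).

ab->b; aba->; ba->a; bbb->

  | baabaa => aabaa => aa
  | abbba => bbba => a
  | bbbabbbaba => abbbaba => bbbaba => aba => ε
  | aba => ε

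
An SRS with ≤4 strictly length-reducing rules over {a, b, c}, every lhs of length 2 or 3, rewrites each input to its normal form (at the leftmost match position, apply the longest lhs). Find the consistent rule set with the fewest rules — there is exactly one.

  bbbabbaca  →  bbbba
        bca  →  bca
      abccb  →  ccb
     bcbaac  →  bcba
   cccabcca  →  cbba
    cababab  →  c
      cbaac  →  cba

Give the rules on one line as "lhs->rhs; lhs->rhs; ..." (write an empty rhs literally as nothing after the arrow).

  | bbbabbaca => bbbbaca => bbbba
  | bca
  | abccb => ccb
  | bcbaac => bcba

ab->; ac->; cca->ba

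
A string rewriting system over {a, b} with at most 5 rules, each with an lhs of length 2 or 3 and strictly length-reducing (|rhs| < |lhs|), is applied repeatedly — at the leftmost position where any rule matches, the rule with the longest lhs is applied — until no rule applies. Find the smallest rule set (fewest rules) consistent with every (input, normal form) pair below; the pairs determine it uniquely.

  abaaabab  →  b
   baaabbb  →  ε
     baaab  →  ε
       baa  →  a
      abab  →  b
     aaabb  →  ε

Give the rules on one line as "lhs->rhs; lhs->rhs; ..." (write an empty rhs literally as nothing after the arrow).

  | abaaabab => baaabab => aabab => bbab => ab => b
  | baaabbb => aabbb => bbbb => bb => ε
  | baaab => aab => bb => ε
  | baa => a

aa->b; ab->b; ba->; bb->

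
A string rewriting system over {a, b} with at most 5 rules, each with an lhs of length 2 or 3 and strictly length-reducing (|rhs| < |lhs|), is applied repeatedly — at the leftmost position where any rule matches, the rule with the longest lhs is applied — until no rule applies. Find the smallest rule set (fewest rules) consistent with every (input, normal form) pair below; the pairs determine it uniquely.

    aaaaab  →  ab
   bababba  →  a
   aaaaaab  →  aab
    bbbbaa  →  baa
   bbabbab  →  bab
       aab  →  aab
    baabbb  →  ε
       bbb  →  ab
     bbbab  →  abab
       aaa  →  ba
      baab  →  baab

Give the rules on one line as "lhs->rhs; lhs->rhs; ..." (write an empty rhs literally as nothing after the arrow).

  | aaaaab => baaab => bbab => ab
  | bababba => babba => bba => a
  | aaaaaab => baaaab => bbaab => aab
  | bbbbaa => abbaa => baa

aaa->ba; abb->b; bb->; bbb->ab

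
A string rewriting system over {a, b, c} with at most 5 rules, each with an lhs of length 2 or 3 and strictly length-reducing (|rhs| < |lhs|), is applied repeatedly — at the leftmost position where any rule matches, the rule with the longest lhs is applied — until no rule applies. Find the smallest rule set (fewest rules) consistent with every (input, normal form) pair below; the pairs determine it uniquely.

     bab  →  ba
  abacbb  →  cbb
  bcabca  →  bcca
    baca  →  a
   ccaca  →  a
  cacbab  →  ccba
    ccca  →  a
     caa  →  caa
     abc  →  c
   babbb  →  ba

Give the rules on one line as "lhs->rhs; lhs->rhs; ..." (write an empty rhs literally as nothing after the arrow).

  | bab => ba
  | abacbb => aacbb => acbb => cbb
  | bcabca => bcaca => bcca
  | baca => a

ab->a; ac->c; bac->; ccc->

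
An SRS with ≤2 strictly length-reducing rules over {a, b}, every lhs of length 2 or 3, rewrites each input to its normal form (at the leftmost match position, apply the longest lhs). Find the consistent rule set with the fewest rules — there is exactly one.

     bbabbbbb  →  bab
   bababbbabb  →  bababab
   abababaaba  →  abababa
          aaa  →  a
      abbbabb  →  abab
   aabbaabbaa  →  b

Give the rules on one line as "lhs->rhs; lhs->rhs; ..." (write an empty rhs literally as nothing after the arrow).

  | bbabbbbb => babbbbb => babbbb => babbb => babb => bab
  | bababbbabb => bababbabb => babababb => bababab
  | abababaaba => abababba => abababa
  | aaa => a

aa->; bb->b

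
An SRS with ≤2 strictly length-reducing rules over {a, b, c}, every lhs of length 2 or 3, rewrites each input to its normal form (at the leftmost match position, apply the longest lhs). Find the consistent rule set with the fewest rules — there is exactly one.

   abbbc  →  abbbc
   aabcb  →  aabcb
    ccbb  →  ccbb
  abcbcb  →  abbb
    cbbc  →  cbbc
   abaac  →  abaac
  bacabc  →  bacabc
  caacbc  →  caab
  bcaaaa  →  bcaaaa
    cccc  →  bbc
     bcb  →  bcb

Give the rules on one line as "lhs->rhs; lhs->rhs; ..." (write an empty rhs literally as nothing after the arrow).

cbc->b; ccc->bb

  | abbbc
  | aabcb
  | ccbb
  | abcbcb => abbb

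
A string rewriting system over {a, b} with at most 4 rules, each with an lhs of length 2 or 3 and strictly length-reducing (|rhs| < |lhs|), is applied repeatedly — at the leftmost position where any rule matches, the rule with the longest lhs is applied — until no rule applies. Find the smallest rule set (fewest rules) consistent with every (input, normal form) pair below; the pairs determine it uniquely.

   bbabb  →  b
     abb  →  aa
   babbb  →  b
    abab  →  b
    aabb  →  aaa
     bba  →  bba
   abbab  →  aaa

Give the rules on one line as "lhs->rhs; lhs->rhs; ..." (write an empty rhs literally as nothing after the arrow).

ab->a; aba->; abb->aa; baa->

  | bbabb => bbaa => b
  | abb => aa
  | babbb => baab => b
  | abab => b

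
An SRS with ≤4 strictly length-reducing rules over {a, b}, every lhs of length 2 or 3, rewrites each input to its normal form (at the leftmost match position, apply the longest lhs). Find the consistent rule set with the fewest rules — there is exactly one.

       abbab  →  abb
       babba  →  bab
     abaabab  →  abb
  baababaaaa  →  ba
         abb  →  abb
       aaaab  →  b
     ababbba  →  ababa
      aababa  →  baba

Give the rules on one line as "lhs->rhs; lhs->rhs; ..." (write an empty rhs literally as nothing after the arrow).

  | abbab => abb
  | babba => bab
  | abaabab => abbab => abb
  | baababaaaa => bbabaaaa => bbaaaa => baaa => ba

aa->; bba->b; bbb->b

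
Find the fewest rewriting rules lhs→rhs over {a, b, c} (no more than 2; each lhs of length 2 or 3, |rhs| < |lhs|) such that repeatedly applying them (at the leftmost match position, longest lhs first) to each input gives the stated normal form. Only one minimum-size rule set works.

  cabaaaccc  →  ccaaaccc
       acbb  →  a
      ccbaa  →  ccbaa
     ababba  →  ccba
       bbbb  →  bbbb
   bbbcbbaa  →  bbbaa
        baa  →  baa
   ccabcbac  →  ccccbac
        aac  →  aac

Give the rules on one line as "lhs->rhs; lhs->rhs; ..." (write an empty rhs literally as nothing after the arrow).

ab->c; cbb->

  | cabaaaccc => ccaaaccc
  | acbb => a
  | ccbaa
  | ababba => cabba => ccba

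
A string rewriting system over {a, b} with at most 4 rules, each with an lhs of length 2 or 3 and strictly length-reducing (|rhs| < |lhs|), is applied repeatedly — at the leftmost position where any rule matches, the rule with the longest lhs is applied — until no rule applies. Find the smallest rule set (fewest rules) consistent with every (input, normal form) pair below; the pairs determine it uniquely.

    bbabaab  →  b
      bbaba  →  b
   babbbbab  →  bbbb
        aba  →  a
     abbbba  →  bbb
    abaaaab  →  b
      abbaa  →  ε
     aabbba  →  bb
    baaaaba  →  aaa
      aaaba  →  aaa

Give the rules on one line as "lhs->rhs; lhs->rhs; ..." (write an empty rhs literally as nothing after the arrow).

ab->b; aba->a; ba->

  | bbabaab => bbaab => bab => b
  | bbaba => bba => b
  | babbbbab => bbbbab => bbbb
  | aba => a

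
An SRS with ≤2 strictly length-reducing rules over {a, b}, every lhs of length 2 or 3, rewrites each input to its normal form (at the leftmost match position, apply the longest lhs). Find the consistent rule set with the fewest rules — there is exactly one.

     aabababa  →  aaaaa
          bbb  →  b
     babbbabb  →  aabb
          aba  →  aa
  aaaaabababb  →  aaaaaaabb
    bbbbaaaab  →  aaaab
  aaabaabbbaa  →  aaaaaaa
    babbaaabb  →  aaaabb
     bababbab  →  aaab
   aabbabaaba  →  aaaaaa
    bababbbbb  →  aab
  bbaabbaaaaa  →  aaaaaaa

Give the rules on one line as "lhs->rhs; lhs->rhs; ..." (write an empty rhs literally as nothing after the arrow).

ba->a; bbb->b

  | aabababa => aaababa => aaaaba => aaaaa
  | bbb => b
  | babbbabb => abbbabb => ababb => aabb
  | aba => aa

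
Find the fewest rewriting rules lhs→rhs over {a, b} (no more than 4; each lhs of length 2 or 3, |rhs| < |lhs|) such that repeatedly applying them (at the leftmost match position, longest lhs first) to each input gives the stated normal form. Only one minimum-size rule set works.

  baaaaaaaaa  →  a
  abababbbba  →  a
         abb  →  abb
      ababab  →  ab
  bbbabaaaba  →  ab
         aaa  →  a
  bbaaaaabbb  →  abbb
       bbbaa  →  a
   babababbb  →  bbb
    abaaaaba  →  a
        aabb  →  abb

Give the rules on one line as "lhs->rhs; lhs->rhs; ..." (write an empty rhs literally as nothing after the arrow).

  | baaaaaaaaa => aaaaaaaa => aaaaaaa => aaaaaa => aaaaa => aaaa => aaa => aa => a
  | abababbbba => abbabbbba => aabbbba => abbbba => abba => aa => a
  | abb
  | ababab => abbab => aab => ab

aa->a; aba->ab; ba->; bba->a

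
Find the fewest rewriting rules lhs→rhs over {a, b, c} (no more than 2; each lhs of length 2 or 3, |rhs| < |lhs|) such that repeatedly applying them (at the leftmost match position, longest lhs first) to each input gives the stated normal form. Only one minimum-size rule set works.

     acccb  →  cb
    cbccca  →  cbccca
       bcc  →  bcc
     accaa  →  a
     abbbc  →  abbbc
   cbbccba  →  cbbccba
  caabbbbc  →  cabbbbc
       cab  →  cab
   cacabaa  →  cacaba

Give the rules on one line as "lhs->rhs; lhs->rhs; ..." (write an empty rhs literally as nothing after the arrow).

  | acccb => cb
  | cbccca
  | bcc
  | accaa => aa => a

aa->a; acc->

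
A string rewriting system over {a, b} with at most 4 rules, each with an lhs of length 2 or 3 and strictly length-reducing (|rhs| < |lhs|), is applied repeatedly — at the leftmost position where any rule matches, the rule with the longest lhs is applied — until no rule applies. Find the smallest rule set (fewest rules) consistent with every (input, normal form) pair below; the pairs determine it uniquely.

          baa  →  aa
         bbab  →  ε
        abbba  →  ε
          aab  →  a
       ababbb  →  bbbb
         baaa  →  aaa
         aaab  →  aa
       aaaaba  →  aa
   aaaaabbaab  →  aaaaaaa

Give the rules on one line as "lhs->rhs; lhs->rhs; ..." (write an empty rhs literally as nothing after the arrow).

ab->; aba->b; abb->aa; ba->a

  | baa => aa
  | bbab => bab => ab => ε
  | abbba => aaba => ab => ε
  | aab => a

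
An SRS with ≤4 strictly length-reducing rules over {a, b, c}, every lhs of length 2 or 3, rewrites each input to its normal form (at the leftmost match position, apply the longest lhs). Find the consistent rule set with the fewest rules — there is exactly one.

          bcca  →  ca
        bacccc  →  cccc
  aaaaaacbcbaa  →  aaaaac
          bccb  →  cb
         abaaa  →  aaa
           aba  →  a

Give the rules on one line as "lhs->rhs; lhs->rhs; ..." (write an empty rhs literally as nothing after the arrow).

aca->c; ba->; bc->

  | bcca => ca
  | bacccc => cccc
  | aaaaaacbcbaa => aaaaaacbaa => aaaaaaca => aaaaac
  | bccb => cb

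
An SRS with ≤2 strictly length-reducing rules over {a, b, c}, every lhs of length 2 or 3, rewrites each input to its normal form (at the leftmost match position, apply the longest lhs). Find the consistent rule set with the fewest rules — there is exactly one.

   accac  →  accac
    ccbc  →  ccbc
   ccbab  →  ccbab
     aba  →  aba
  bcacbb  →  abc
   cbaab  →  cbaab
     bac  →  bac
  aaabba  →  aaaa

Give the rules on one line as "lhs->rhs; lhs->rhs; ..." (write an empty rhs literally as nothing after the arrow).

  | accac
  | ccbc
  | ccbab
  | aba

bb->; bca->ab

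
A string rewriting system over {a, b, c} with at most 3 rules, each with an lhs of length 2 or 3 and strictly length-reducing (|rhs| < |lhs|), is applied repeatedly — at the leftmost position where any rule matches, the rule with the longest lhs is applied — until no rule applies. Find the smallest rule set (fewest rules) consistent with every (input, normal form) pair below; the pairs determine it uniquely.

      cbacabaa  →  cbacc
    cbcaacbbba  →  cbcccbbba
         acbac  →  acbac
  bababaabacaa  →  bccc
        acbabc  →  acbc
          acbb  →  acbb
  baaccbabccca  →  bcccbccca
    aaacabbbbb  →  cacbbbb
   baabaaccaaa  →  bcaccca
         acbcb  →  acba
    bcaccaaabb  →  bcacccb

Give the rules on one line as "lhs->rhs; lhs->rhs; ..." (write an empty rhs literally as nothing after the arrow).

aa->c; ab->; bcb->ba

  | cbacabaa => cbacaa => cbacc
  | cbcaacbbba => cbcccbbba
  | acbac
  | bababaabacaa => babaabacaa => baabacaa => bcbacaa => baacaa => bccaa => bccc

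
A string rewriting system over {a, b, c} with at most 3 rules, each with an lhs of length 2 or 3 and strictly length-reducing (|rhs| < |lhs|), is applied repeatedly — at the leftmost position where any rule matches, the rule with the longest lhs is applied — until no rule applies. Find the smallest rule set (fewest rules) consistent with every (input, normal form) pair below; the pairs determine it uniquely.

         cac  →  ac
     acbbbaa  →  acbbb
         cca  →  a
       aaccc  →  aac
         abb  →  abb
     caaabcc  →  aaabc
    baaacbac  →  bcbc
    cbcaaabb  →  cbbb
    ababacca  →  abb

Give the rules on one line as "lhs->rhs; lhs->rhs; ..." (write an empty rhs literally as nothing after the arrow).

ba->b; ca->a; cc->c

  | cac => ac
  | acbbbaa => acbbba => acbbb
  | cca => ca => a
  | aaccc => aacc => aac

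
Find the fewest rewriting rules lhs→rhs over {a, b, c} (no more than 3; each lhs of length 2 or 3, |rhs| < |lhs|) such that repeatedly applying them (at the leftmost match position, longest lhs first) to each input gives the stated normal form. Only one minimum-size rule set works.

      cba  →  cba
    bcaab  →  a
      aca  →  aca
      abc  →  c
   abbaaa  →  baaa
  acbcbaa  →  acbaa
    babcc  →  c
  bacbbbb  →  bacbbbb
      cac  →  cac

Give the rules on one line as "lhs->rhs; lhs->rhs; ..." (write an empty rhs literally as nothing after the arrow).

ab->; bc->

  | cba
  | bcaab => aab => a
  | aca
  | abc => c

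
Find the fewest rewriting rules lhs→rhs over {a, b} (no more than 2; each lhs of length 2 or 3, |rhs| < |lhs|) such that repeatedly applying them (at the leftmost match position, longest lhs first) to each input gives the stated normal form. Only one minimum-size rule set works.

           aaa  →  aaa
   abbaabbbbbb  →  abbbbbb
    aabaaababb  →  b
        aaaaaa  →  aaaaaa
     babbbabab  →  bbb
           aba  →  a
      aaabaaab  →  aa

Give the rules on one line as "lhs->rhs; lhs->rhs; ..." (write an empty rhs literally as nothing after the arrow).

aab->; ba->

  | aaa
  | abbaabbbbbb => ababbbbbb => abbbbbb
  | aabaaababb => aaababb => aabb => b
  | aaaaaa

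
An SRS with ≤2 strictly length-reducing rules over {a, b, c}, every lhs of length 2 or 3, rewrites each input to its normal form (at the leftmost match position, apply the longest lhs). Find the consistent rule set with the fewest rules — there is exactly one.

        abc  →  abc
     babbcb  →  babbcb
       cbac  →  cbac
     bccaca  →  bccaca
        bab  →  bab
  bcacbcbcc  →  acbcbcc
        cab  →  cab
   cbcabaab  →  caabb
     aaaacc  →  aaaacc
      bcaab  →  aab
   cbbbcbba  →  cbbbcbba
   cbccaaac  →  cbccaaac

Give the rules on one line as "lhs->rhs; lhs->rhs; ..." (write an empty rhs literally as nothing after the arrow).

  | abc
  | babbcb
  | cbac
  | bccaca

baa->ab; bca->a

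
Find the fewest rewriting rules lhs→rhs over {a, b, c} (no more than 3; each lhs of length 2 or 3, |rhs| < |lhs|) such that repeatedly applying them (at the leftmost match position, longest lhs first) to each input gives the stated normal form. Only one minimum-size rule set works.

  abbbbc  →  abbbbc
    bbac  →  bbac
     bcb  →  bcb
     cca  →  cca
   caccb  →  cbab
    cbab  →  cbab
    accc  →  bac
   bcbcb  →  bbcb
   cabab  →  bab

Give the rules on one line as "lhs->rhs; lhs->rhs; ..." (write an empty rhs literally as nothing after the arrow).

  | abbbbc
  | bbac
  | bcb
  | cca

acc->ba; cab->b; cbc->bc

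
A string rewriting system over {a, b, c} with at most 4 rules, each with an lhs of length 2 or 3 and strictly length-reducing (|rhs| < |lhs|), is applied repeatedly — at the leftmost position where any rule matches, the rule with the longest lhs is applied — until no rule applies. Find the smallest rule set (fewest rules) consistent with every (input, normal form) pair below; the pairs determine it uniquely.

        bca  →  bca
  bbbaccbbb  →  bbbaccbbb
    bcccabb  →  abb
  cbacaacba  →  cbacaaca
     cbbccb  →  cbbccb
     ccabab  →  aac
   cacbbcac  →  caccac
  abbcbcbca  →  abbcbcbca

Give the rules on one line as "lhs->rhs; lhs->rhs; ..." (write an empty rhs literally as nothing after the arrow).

aba->cc; acb->ac; baa->; ccc->aa

  | bca
  | bbbaccbbb
  | bcccabb => baaabb => abb
  | cbacaacba => cbacaaca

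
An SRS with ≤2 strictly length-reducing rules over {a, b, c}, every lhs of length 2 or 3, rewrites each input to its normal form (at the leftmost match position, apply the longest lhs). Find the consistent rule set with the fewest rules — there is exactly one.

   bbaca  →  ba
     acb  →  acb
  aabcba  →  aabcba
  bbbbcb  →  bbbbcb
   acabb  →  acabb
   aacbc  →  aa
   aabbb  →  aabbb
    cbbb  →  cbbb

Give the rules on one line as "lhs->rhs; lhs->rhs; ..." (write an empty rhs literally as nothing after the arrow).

bac->; cbc->

  | bbaca => ba
  | acb
  | aabcba
  | bbbbcb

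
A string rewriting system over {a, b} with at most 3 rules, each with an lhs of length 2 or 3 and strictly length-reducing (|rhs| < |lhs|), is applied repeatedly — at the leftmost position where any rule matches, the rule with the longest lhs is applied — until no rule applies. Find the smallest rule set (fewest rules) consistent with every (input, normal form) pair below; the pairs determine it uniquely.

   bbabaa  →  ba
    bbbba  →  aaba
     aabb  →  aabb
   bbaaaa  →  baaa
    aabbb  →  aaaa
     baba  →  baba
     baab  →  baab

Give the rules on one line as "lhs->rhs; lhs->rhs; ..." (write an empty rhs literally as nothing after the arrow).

  | bbabaa => bbaa => ba
  | bbbba => aaba
  | aabb
  | bbaaaa => baaa

bba->b; bbb->aa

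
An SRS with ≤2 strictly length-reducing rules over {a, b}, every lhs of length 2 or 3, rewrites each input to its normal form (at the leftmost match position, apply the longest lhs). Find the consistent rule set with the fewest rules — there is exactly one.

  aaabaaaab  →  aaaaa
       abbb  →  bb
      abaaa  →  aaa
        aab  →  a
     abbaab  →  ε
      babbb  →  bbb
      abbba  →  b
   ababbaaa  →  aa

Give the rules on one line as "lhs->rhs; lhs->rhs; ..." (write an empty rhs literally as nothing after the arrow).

  | aaabaaaab => aaaaaab => aaaaa
  | abbb => bb
  | abaaa => aaa
  | aab => a

ab->; ba->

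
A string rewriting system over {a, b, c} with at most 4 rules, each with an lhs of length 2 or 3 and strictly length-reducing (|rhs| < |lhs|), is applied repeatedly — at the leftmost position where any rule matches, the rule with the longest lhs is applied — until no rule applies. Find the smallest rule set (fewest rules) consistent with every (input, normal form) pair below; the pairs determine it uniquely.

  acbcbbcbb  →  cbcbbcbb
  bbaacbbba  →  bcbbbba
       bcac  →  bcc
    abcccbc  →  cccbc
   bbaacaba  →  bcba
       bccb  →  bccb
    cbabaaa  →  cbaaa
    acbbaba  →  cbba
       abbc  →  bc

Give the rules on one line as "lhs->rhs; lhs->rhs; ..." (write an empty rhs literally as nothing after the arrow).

  | acbcbbcbb => cbcbbcbb
  | bbaacbbba => bbacbbba => bcbbbba
  | bcac => bcc
  | abcccbc => cccbc

ab->; ac->c; bac->cb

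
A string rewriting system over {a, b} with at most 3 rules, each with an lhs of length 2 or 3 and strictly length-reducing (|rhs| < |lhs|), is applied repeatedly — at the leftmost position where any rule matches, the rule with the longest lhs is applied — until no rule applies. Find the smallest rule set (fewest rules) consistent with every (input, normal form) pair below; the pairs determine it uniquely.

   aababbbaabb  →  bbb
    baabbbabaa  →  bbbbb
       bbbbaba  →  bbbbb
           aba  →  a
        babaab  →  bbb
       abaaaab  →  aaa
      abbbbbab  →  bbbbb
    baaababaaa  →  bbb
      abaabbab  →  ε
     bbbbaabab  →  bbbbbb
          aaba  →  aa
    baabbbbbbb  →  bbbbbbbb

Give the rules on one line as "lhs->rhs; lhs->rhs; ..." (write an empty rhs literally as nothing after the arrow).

ab->; ba->b

  | aababbbaabb => aabbbaabb => abbaabb => baabb => babb => bbb
  | baabbbabaa => babbbabaa => bbbbabaa => bbbbbaa => bbbbba => bbbbb
  | bbbbaba => bbbbba => bbbbb
  | aba => a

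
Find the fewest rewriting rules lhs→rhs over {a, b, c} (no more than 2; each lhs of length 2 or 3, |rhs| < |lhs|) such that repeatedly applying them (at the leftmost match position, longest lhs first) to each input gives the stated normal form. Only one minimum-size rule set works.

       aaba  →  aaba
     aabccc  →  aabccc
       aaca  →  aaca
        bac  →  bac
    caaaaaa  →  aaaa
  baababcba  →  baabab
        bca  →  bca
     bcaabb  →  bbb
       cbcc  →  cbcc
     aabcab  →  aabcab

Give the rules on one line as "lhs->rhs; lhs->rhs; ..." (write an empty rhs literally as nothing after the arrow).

caa->; cba->

  | aaba
  | aabccc
  | aaca
  | bac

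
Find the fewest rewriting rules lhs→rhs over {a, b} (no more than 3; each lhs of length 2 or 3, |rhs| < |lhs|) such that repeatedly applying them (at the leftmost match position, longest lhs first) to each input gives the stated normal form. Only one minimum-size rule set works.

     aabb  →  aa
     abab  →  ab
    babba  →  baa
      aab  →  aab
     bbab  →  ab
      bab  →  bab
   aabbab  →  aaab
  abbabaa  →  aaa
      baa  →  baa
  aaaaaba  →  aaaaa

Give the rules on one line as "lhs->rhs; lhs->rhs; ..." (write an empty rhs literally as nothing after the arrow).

aba->a; bb->

  | aabb => aa
  | abab => ab
  | babba => baa
  | aab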